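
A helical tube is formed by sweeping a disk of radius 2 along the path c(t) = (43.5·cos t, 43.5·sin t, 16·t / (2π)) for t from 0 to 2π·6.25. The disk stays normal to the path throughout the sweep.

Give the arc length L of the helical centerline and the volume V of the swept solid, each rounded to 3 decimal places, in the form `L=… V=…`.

L=1711.165 V=21503.140

2πR = 2π·43.5 = 273.318561
per-turn = √(273.318561² + 16²) = √(74703.0357 + 256) = √74959.0357 = 273.786478
L = 6.25 × 273.786478 = 1711.165490
V = π·2² × L = 12.566371 × 1711.165490 = 21503.139724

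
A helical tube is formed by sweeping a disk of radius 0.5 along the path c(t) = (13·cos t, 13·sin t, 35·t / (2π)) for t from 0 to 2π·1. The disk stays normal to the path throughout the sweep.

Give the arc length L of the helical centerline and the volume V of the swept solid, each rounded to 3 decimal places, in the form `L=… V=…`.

L=88.864 V=69.794

2πR = 2π·13 = 81.681409
per-turn = √(81.681409² + 35²) = √(6671.8526 + 1225) = √7896.8526 = 88.864237
L = 1 × 88.864237 = 88.864237
V = π·0.5² × L = 0.785398 × 88.864237 = 69.793808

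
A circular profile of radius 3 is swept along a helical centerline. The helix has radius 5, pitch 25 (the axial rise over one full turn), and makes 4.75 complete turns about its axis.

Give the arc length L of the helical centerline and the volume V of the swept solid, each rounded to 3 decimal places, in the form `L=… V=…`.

2πR = 2π·5 = 31.415927
per-turn = √(31.415927² + 25²) = √(986.9604 + 625) = √1611.9604 = 40.149227
L = 4.75 × 40.149227 = 190.708829
V = π·3² × L = 28.274334 × 190.708829 = 5392.165103

L=190.709 V=5392.165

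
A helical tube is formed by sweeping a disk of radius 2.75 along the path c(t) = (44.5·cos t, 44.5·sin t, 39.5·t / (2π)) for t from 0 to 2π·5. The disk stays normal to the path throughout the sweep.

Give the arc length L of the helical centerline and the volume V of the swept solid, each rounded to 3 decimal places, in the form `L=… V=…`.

2πR = 2π·44.5 = 279.601746
per-turn = √(279.601746² + 39.5²) = √(78177.1365 + 1560.25) = √79737.3865 = 282.378091
L = 5 × 282.378091 = 1411.890457
V = π·2.75² × L = 23.758294 × 1411.890457 = 33544.109190

L=1411.890 V=33544.109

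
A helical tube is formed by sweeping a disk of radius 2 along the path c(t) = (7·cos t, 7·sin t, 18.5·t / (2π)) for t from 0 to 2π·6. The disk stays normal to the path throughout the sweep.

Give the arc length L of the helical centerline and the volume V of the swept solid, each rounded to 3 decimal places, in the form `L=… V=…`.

L=286.288 V=3597.604

2πR = 2π·7 = 43.982297
per-turn = √(43.982297² + 18.5²) = √(1934.4425 + 342.25) = √2276.6925 = 47.714699
L = 6 × 47.714699 = 286.288192
V = π·2² × L = 12.566371 × 286.288192 = 3597.603518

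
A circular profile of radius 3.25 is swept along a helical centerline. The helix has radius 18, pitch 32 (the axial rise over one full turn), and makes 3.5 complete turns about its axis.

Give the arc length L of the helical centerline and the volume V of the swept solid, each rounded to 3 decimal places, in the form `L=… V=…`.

2πR = 2π·18 = 113.097336
per-turn = √(113.097336² + 32²) = √(12791.0073 + 1024) = √13815.0073 = 117.537259
L = 3.5 × 117.537259 = 411.380407
V = π·3.25² × L = 33.183072 × 411.380407 = 13650.865839

L=411.380 V=13650.866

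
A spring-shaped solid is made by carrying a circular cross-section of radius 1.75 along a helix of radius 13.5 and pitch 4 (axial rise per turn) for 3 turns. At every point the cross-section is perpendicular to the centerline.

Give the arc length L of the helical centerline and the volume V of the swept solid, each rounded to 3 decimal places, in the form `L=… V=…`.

2πR = 2π·13.5 = 84.823002
per-turn = √(84.823002² + 4²) = √(7194.9416 + 16) = √7210.9416 = 84.917263
L = 3 × 84.917263 = 254.751790
V = π·1.75² × L = 9.621128 × 254.751790 = 2450.999452

L=254.752 V=2450.999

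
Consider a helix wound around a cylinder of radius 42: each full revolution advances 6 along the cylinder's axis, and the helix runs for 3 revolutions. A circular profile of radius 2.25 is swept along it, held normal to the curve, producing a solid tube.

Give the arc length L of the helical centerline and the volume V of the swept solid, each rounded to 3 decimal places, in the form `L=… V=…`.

2πR = 2π·42 = 263.893783
per-turn = √(263.893783² + 6²) = √(69639.9287 + 36) = √69675.9287 = 263.961983
L = 3 × 263.961983 = 791.885950
V = π·2.25² × L = 15.904313 × 791.885950 = 12594.401858

L=791.886 V=12594.402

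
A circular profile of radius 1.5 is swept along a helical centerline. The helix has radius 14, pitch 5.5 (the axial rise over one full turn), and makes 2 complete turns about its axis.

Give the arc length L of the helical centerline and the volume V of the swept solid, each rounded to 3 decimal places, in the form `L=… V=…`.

2πR = 2π·14 = 87.964594
per-turn = √(87.964594² + 5.5²) = √(7737.7699 + 30.25) = √7768.0199 = 88.136371
L = 2 × 88.136371 = 176.272742
V = π·1.5² × L = 7.068583 × 176.272742 = 1245.998587

L=176.273 V=1245.999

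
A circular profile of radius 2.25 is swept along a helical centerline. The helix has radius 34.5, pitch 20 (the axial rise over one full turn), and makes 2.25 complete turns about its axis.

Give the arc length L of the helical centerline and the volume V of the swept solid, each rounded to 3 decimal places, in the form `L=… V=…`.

L=489.804 V=7789.993

2πR = 2π·34.5 = 216.769893
per-turn = √(216.769893² + 20²) = √(46989.1866 + 400) = √47389.1866 = 217.690575
L = 2.25 × 217.690575 = 489.803794
V = π·2.25² × L = 15.904313 × 489.803794 = 7789.992760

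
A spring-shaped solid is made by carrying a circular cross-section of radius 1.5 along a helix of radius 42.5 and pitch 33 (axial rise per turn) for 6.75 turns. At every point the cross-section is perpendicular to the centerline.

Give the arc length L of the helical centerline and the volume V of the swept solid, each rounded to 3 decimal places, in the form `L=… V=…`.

L=1816.200 V=12837.963

2πR = 2π·42.5 = 267.035376
per-turn = √(267.035376² + 33²) = √(71307.8918 + 1089) = √72396.8918 = 269.066705
L = 6.75 × 269.066705 = 1816.200259
V = π·1.5² × L = 7.068583 × 1816.200259 = 12837.963133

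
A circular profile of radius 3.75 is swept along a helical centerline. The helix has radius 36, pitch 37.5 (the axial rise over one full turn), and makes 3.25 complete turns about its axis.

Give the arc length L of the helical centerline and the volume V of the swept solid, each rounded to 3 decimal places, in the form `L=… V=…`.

L=745.167 V=32920.461

2πR = 2π·36 = 226.194671
per-turn = √(226.194671² + 37.5²) = √(51164.0292 + 1406.25) = √52570.2792 = 229.282095
L = 3.25 × 229.282095 = 745.166810
V = π·3.75² × L = 44.178647 × 745.166810 = 32920.461210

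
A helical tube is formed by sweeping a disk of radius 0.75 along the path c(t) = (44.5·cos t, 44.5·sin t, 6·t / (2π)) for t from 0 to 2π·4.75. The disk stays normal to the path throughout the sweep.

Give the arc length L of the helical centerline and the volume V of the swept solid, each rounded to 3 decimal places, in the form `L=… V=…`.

2πR = 2π·44.5 = 279.601746
per-turn = √(279.601746² + 6²) = √(78177.1365 + 36) = √78213.1365 = 279.666116
L = 4.75 × 279.666116 = 1328.414051
V = π·0.75² × L = 1.767146 × 1328.414051 = 2347.501401

L=1328.414 V=2347.501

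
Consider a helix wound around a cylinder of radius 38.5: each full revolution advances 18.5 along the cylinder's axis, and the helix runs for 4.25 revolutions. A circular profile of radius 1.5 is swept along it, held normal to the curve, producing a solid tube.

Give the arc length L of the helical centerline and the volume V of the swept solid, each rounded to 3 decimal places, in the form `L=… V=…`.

2πR = 2π·38.5 = 241.902634
per-turn = √(241.902634² + 18.5²) = √(58516.8845 + 342.25) = √58859.1345 = 242.609016
L = 4.25 × 242.609016 = 1031.088317
V = π·1.5² × L = 7.068583 × 1031.088317 = 7288.333832

L=1031.088 V=7288.334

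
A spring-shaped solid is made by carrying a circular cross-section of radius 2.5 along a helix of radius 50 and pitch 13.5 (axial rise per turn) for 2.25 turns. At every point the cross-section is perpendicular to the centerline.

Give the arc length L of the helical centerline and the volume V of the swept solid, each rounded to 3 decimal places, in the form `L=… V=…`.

2πR = 2π·50 = 314.159265
per-turn = √(314.159265² + 13.5²) = √(98696.0440 + 182.25) = √98878.2940 = 314.449191
L = 2.25 × 314.449191 = 707.510681
V = π·2.5² × L = 19.634954 × 707.510681 = 13891.939732

L=707.511 V=13891.940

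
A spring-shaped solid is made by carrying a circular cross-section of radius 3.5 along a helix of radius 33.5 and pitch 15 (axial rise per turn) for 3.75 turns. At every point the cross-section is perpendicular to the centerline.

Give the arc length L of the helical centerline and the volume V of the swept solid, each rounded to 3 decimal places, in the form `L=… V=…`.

2πR = 2π·33.5 = 210.486708
per-turn = √(210.486708² + 15²) = √(44304.6542 + 225) = √44529.6542 = 211.020506
L = 3.75 × 211.020506 = 791.326899
V = π·3.5² × L = 38.484510 × 791.326899 = 30453.827975

L=791.327 V=30453.828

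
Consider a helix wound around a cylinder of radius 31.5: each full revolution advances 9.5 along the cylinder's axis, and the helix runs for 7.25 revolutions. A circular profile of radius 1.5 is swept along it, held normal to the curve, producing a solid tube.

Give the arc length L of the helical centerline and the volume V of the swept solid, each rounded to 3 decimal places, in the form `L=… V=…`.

2πR = 2π·31.5 = 197.920337
per-turn = √(197.920337² + 9.5²) = √(39172.4599 + 90.25) = √39262.7099 = 198.148202
L = 7.25 × 198.148202 = 1436.574463
V = π·1.5² × L = 7.068583 × 1436.574463 = 10154.546503

L=1436.574 V=10154.547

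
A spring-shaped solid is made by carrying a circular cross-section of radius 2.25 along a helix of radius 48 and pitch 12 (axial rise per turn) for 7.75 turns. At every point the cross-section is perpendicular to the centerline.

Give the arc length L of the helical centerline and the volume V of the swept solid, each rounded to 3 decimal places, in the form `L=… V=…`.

2πR = 2π·48 = 301.592895
per-turn = √(301.592895² + 12²) = √(90958.2742 + 144) = √91102.2742 = 301.831533
L = 7.75 × 301.831533 = 2339.194379
V = π·2.25² × L = 15.904313 × 2339.194379 = 37203.279121

L=2339.194 V=37203.279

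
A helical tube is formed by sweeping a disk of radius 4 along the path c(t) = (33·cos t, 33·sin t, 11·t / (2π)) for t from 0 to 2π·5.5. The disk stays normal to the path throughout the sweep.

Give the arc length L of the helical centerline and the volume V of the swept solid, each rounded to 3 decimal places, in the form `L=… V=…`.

2πR = 2π·33 = 207.345115
per-turn = √(207.345115² + 11²) = √(42991.9968 + 121) = √43112.9968 = 207.636694
L = 5.5 × 207.636694 = 1142.001818
V = π·4² × L = 50.265482 × 1142.001818 = 57403.272349

L=1142.002 V=57403.272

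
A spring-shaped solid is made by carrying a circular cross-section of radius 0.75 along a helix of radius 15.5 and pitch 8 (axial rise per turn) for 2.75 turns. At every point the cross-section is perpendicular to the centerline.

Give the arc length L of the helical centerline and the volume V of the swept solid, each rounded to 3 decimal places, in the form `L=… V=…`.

L=268.723 V=474.872

2πR = 2π·15.5 = 97.389372
per-turn = √(97.389372² + 8²) = √(9484.6898 + 64) = √9548.6898 = 97.717398
L = 2.75 × 97.717398 = 268.722844
V = π·0.75² × L = 1.767146 × 268.722844 = 474.872463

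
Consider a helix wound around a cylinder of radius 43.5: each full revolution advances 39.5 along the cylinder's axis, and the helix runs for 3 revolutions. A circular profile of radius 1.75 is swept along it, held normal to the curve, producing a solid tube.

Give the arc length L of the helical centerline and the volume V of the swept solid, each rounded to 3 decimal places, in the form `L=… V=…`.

2πR = 2π·43.5 = 273.318561
per-turn = √(273.318561² + 39.5²) = √(74703.0357 + 1560.25) = √76263.2857 = 276.158081
L = 3 × 276.158081 = 828.474243
V = π·1.75² × L = 9.621128 × 828.474243 = 7970.856324

L=828.474 V=7970.856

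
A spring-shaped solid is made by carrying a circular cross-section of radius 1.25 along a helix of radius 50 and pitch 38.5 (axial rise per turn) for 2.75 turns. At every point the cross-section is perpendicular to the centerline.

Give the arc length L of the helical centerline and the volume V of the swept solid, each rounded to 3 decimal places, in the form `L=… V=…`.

2πR = 2π·50 = 314.159265
per-turn = √(314.159265² + 38.5²) = √(98696.0440 + 1482.25) = √100178.2940 = 316.509548
L = 2.75 × 316.509548 = 870.401257
V = π·1.25² × L = 4.908739 × 870.401257 = 4272.572180

L=870.401 V=4272.572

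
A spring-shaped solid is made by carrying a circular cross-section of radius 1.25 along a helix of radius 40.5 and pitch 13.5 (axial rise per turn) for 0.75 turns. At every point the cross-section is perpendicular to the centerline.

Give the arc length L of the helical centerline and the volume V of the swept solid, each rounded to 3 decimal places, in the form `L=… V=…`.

2πR = 2π·40.5 = 254.469005
per-turn = √(254.469005² + 13.5²) = √(64754.4745 + 182.25) = √64936.7245 = 254.826852
L = 0.75 × 254.826852 = 191.120139
V = π·1.25² × L = 4.908739 × 191.120139 = 938.158788

L=191.120 V=938.159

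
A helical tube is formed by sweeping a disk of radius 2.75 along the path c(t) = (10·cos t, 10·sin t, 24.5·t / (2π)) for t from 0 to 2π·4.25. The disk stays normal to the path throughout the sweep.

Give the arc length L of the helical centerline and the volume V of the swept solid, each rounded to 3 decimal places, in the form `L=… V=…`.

L=286.618 V=6809.556

2πR = 2π·10 = 62.831853
per-turn = √(62.831853² + 24.5²) = √(3947.8418 + 600.25) = √4548.0918 = 67.439542
L = 4.25 × 67.439542 = 286.618051
V = π·2.75² × L = 23.758294 × 286.618051 = 6809.556059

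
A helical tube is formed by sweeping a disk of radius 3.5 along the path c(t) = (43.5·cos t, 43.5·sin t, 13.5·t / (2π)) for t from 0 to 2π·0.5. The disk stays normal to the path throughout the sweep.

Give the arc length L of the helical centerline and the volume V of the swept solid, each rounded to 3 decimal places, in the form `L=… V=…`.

L=136.826 V=5265.677

2πR = 2π·43.5 = 273.318561
per-turn = √(273.318561² + 13.5²) = √(74703.0357 + 182.25) = √74885.2857 = 273.651760
L = 0.5 × 273.651760 = 136.825880
V = π·3.5² × L = 38.484510 × 136.825880 = 5265.676947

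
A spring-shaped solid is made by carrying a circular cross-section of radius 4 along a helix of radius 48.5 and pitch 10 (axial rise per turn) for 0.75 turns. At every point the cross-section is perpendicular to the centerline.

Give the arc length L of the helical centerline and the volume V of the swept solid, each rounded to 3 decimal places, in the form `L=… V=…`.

2πR = 2π·48.5 = 304.734487
per-turn = √(304.734487² + 10²) = √(92863.1078 + 100) = √92963.1078 = 304.898521
L = 0.75 × 304.898521 = 228.673890
V = π·4² × L = 50.265482 × 228.673890 = 11494.403426

L=228.674 V=11494.403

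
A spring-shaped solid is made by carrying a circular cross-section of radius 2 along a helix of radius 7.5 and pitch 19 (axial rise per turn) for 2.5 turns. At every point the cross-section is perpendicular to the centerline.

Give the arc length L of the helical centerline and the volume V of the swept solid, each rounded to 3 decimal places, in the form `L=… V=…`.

2πR = 2π·7.5 = 47.123890
per-turn = √(47.123890² + 19²) = √(2220.6610 + 361) = √2581.6610 = 50.810048
L = 2.5 × 50.810048 = 127.025120
V = π·2² × L = 12.566371 × 127.025120 = 1596.244739

L=127.025 V=1596.245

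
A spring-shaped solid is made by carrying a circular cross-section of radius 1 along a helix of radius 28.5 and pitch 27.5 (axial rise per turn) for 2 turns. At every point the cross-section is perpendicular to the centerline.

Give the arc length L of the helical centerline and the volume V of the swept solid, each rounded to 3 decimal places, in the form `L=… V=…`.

2πR = 2π·28.5 = 179.070781
per-turn = √(179.070781² + 27.5²) = √(32066.3447 + 756.25) = √32822.5947 = 181.170071
L = 2 × 181.170071 = 362.340142
V = π·1² × L = 3.141593 × 362.340142 = 1138.325129

L=362.340 V=1138.325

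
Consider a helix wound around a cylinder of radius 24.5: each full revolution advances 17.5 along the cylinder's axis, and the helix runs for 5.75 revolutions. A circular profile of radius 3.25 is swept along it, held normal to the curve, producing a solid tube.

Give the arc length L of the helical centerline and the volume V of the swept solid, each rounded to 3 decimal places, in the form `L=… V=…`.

L=890.845 V=29560.974

2πR = 2π·24.5 = 153.938040
per-turn = √(153.938040² + 17.5²) = √(23696.9202 + 306.25) = √24003.1702 = 154.929565
L = 5.75 × 154.929565 = 890.845000
V = π·3.25² × L = 33.183072 × 890.845000 = 29560.974128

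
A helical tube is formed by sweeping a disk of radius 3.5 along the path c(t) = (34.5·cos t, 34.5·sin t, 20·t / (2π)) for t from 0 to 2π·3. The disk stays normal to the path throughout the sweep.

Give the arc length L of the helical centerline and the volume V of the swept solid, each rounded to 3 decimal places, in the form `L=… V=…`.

2πR = 2π·34.5 = 216.769893
per-turn = √(216.769893² + 20²) = √(46989.1866 + 400) = √47389.1866 = 217.690575
L = 3 × 217.690575 = 653.071726
V = π·3.5² × L = 38.484510 × 653.071726 = 25133.145365

L=653.072 V=25133.145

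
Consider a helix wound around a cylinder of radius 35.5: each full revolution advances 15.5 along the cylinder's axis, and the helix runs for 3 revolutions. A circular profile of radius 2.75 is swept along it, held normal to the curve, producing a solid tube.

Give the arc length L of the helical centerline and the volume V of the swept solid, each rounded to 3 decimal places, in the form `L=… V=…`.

L=670.773 V=15936.421

2πR = 2π·35.5 = 223.053078
per-turn = √(223.053078² + 15.5²) = √(49752.6758 + 240.25) = √49992.9258 = 223.590979
L = 3 × 223.590979 = 670.772936
V = π·2.75² × L = 23.758294 × 670.772936 = 15936.420925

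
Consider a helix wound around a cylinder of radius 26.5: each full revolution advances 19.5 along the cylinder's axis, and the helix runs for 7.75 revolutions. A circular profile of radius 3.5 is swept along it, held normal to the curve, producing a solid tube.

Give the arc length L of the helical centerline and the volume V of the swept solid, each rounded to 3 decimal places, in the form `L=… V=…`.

L=1299.228 V=50000.171

2πR = 2π·26.5 = 166.504411
per-turn = √(166.504411² + 19.5²) = √(27723.7188 + 380.25) = √28103.9688 = 167.642384
L = 7.75 × 167.642384 = 1299.228473
V = π·3.5² × L = 38.484510 × 1299.228473 = 50000.171151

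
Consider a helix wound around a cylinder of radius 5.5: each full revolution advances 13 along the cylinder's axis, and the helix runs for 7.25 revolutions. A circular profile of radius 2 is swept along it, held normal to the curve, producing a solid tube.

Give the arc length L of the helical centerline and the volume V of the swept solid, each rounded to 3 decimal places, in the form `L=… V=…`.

L=267.683 V=3363.808

2πR = 2π·5.5 = 34.557519
per-turn = √(34.557519² + 13²) = √(1194.2221 + 169) = √1363.2221 = 36.921838
L = 7.25 × 36.921838 = 267.683327
V = π·2² × L = 12.566371 × 267.683327 = 3363.807889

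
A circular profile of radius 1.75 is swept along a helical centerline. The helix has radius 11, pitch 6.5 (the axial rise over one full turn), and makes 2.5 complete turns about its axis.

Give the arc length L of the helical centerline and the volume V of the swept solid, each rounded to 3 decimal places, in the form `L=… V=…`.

L=173.550 V=1669.747

2πR = 2π·11 = 69.115038
per-turn = √(69.115038² + 6.5²) = √(4776.8885 + 42.25) = √4819.1385 = 69.420015
L = 2.5 × 69.420015 = 173.550038
V = π·1.75² × L = 9.621128 × 173.550038 = 1669.747047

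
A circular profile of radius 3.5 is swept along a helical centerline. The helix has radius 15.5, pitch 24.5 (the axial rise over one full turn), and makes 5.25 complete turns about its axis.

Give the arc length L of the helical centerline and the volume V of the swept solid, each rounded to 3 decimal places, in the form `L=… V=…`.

L=527.225 V=20289.994

2πR = 2π·15.5 = 97.389372
per-turn = √(97.389372² + 24.5²) = √(9484.6898 + 600.25) = √10084.9398 = 100.423801
L = 5.25 × 100.423801 = 527.224956
V = π·3.5² × L = 38.484510 × 527.224956 = 20289.994088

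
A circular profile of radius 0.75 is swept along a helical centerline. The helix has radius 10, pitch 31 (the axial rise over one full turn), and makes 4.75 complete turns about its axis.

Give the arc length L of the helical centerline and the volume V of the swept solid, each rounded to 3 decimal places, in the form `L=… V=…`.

2πR = 2π·10 = 62.831853
per-turn = √(62.831853² + 31²) = √(3947.8418 + 961) = √4908.8418 = 70.063127
L = 4.75 × 70.063127 = 332.799853
V = π·0.75² × L = 1.767146 × 332.799853 = 588.105885

L=332.800 V=588.106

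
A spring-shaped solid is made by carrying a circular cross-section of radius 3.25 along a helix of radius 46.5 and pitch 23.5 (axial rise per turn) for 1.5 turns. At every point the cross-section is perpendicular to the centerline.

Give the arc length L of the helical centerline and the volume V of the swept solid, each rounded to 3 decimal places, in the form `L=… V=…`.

2πR = 2π·46.5 = 292.168117
per-turn = √(292.168117² + 23.5²) = √(85362.2085 + 552.25) = √85914.4585 = 293.111683
L = 1.5 × 293.111683 = 439.667524
V = π·3.25² × L = 33.183072 × 439.667524 = 14589.519278

L=439.668 V=14589.519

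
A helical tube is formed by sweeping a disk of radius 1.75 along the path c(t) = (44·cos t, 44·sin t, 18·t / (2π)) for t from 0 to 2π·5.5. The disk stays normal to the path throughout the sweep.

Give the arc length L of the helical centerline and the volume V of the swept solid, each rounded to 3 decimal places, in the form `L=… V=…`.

2πR = 2π·44 = 276.460154
per-turn = √(276.460154² + 18²) = √(76430.2165 + 324) = √76754.2165 = 277.045513
L = 5.5 × 277.045513 = 1523.750324
V = π·1.75² × L = 9.621128 × 1523.750324 = 14660.196144

L=1523.750 V=14660.196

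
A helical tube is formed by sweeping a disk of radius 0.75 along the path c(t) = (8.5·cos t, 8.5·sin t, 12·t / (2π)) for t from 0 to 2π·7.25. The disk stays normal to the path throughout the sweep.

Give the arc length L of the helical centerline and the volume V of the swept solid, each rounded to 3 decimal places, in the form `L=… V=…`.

2πR = 2π·8.5 = 53.407075
per-turn = √(53.407075² + 12²) = √(2852.3157 + 144) = √2996.3157 = 54.738612
L = 7.25 × 54.738612 = 396.854939
V = π·0.75² × L = 1.767146 × 396.854939 = 701.300565

L=396.855 V=701.301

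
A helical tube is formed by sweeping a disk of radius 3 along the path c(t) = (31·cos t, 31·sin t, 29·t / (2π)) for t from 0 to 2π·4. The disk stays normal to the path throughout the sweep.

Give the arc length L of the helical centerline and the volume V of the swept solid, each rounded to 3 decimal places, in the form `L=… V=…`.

L=787.703 V=22271.780

2πR = 2π·31 = 194.778745
per-turn = √(194.778745² + 29²) = √(37938.7593 + 841) = √38779.7593 = 196.925771
L = 4 × 196.925771 = 787.703084
V = π·3² × L = 28.274334 × 787.703084 = 22271.780007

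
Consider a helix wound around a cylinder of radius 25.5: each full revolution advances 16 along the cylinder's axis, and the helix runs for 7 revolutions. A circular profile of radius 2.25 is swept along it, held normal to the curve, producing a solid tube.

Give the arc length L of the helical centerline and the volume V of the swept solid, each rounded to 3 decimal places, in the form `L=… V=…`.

L=1127.127 V=17926.180

2πR = 2π·25.5 = 160.221225
per-turn = √(160.221225² + 16²) = √(25670.8410 + 256) = √25926.8410 = 161.018139
L = 7 × 161.018139 = 1127.126972
V = π·2.25² × L = 15.904313 × 1127.126972 = 17926.179940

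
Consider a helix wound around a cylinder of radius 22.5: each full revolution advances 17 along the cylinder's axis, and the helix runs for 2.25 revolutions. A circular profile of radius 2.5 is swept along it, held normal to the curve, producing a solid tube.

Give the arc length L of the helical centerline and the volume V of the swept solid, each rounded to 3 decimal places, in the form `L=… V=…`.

2πR = 2π·22.5 = 141.371669
per-turn = √(141.371669² + 17²) = √(19985.9489 + 289) = √20274.9489 = 142.390129
L = 2.25 × 142.390129 = 320.377791
V = π·2.5² × L = 19.634954 × 320.377791 = 6290.603213

L=320.378 V=6290.603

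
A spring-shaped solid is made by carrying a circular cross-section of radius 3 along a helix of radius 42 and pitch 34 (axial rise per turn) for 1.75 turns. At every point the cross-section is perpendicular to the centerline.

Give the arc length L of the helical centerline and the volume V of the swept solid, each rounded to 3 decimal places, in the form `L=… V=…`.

2πR = 2π·42 = 263.893783
per-turn = √(263.893783² + 34²) = √(69639.9287 + 1156) = √70795.9287 = 266.075043
L = 1.75 × 266.075043 = 465.631326
V = π·3² × L = 28.274334 × 465.631326 = 13165.415570

L=465.631 V=13165.416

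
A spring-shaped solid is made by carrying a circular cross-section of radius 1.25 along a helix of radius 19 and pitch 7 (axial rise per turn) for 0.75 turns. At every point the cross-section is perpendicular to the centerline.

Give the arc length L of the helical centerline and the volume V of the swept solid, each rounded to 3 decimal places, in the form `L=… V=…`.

2πR = 2π·19 = 119.380521
per-turn = √(119.380521² + 7²) = √(14251.7088 + 49) = √14300.7088 = 119.585571
L = 0.75 × 119.585571 = 89.689178
V = π·1.25² × L = 4.908739 × 89.689178 = 440.260724

L=89.689 V=440.261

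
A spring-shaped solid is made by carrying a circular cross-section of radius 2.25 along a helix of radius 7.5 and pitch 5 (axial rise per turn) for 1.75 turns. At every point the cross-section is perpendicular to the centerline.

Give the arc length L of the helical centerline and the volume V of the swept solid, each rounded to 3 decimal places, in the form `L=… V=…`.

2πR = 2π·7.5 = 47.123890
per-turn = √(47.123890² + 5²) = √(2220.6610 + 25) = √2245.6610 = 47.388406
L = 1.75 × 47.388406 = 82.929710
V = π·2.25² × L = 15.904313 × 82.929710 = 1318.940047

L=82.930 V=1318.940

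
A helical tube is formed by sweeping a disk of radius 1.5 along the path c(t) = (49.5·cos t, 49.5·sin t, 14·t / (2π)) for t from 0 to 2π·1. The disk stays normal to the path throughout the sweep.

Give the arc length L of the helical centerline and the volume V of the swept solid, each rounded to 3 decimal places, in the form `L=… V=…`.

L=311.333 V=2200.681

2πR = 2π·49.5 = 311.017673
per-turn = √(311.017673² + 14²) = √(96731.9927 + 196) = √96927.9927 = 311.332608
L = 1 × 311.332608 = 311.332608
V = π·1.5² × L = 7.068583 × 311.332608 = 2200.680526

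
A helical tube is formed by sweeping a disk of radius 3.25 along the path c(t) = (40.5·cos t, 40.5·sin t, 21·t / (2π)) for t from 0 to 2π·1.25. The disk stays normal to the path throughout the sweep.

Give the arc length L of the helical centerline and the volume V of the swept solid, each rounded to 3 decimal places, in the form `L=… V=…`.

L=319.168 V=10590.960

2πR = 2π·40.5 = 254.469005
per-turn = √(254.469005² + 21²) = √(64754.4745 + 441) = √65195.4745 = 255.334045
L = 1.25 × 255.334045 = 319.167556
V = π·3.25² × L = 33.183072 × 319.167556 = 10590.960123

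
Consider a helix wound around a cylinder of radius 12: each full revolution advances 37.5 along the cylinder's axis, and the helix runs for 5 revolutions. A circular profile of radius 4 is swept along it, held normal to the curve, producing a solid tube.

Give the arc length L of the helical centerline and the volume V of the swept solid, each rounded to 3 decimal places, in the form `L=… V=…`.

L=421.045 V=21164.010

2πR = 2π·12 = 75.398224
per-turn = √(75.398224² + 37.5²) = √(5684.8921 + 1406.25) = √7091.1421 = 84.208920
L = 5 × 84.208920 = 421.044598
V = π·4² × L = 50.265482 × 421.044598 = 21164.009847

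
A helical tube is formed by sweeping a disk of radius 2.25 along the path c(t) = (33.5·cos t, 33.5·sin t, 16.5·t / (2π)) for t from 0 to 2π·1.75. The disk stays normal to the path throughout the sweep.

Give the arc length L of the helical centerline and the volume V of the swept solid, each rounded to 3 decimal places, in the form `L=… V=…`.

L=369.482 V=5876.353

2πR = 2π·33.5 = 210.486708
per-turn = √(210.486708² + 16.5²) = √(44304.6542 + 272.25) = √44576.9042 = 211.132433
L = 1.75 × 211.132433 = 369.481757
V = π·2.25² × L = 15.904313 × 369.481757 = 5876.353445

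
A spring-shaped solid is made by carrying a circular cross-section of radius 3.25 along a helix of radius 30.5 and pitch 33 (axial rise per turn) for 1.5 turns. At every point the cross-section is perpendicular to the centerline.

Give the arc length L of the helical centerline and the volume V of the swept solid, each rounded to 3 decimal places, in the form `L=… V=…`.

L=291.687 V=9679.056

2πR = 2π·30.5 = 191.637152
per-turn = √(191.637152² + 33²) = √(36724.7980 + 1089) = √37813.7980 = 194.457702
L = 1.5 × 194.457702 = 291.686553
V = π·3.25² × L = 33.183072 × 291.686553 = 9679.056021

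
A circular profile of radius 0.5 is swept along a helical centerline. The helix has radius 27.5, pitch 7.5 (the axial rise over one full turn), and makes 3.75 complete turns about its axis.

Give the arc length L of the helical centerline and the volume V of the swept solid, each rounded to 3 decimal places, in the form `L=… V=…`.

2πR = 2π·27.5 = 172.787596
per-turn = √(172.787596² + 7.5²) = √(29855.5533 + 56.25) = √29911.8033 = 172.950291
L = 3.75 × 172.950291 = 648.563593
V = π·0.5² × L = 0.785398 × 648.563593 = 509.380655

L=648.564 V=509.381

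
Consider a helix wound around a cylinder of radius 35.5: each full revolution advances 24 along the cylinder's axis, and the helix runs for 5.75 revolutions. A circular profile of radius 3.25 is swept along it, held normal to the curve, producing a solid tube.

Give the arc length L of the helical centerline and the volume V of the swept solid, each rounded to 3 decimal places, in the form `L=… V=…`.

2πR = 2π·35.5 = 223.053078
per-turn = √(223.053078² + 24²) = √(49752.6758 + 576) = √50328.6758 = 224.340535
L = 5.75 × 224.340535 = 1289.958078
V = π·3.25² × L = 33.183072 × 1289.958078 = 42804.772302

L=1289.958 V=42804.772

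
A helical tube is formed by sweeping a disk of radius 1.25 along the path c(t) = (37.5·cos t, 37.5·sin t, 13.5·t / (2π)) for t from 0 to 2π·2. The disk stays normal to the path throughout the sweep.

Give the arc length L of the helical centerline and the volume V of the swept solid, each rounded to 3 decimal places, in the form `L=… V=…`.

L=472.012 V=2316.982

2πR = 2π·37.5 = 235.619449
per-turn = √(235.619449² + 13.5²) = √(55516.5248 + 182.25) = √55698.7748 = 236.005879
L = 2 × 236.005879 = 472.011757
V = π·1.25² × L = 4.908739 × 472.011757 = 2316.982296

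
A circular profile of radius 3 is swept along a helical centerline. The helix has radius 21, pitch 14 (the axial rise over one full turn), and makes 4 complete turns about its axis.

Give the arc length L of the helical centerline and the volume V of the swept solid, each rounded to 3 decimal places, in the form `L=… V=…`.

L=530.750 V=15006.607

2πR = 2π·21 = 131.946891
per-turn = √(131.946891² + 14²) = √(17409.9822 + 196) = √17605.9822 = 132.687536
L = 4 × 132.687536 = 530.750143
V = π·3² × L = 28.274334 × 530.750143 = 15006.606760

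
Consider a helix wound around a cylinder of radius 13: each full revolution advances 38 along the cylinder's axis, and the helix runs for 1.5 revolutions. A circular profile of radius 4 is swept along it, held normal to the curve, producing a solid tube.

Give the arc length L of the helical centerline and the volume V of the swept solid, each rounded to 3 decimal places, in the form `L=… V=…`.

L=135.132 V=6792.477

2πR = 2π·13 = 81.681409
per-turn = √(81.681409² + 38²) = √(6671.8526 + 1444) = √8115.8526 = 90.088027
L = 1.5 × 90.088027 = 135.132040
V = π·4² × L = 50.265482 × 135.132040 = 6792.477197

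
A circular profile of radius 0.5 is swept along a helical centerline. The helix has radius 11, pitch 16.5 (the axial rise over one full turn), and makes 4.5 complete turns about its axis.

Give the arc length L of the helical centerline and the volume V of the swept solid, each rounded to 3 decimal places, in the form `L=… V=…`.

L=319.758 V=251.137

2πR = 2π·11 = 69.115038
per-turn = √(69.115038² + 16.5²) = √(4776.8885 + 272.25) = √5049.1385 = 71.057290
L = 4.5 × 71.057290 = 319.757807
V = π·0.5² × L = 0.785398 × 319.757807 = 251.137194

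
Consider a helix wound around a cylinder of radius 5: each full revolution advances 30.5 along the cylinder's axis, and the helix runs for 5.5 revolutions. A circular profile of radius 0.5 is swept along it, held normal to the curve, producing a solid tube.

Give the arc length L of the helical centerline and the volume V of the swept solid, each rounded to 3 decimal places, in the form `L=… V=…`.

2πR = 2π·5 = 31.415927
per-turn = √(31.415927² + 30.5²) = √(986.9604 + 930.25) = √1917.2104 = 43.785962
L = 5.5 × 43.785962 = 240.822789
V = π·0.5² × L = 0.785398 × 240.822789 = 189.141776

L=240.823 V=189.142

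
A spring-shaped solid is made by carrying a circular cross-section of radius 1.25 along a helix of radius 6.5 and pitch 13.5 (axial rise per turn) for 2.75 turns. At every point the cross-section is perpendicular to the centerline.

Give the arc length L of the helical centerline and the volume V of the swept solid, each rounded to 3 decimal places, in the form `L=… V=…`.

L=118.289 V=580.649

2πR = 2π·6.5 = 40.840704
per-turn = √(40.840704² + 13.5²) = √(1667.9631 + 182.25) = √1850.2131 = 43.014104
L = 2.75 × 43.014104 = 118.288786
V = π·1.25² × L = 4.908739 × 118.288786 = 580.648721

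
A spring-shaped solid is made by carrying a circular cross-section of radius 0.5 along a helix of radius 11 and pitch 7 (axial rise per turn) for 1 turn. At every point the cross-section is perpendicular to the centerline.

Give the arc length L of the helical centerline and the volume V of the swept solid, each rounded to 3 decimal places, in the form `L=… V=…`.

2πR = 2π·11 = 69.115038
per-turn = √(69.115038² + 7²) = √(4776.8885 + 49) = √4825.8885 = 69.468615
L = 1 × 69.468615 = 69.468615
V = π·0.5² × L = 0.785398 × 69.468615 = 54.560523

L=69.469 V=54.561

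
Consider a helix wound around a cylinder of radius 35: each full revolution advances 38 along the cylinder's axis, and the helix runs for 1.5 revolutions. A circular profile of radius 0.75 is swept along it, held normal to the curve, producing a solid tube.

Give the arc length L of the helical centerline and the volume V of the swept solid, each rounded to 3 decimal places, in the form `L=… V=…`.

L=334.756 V=591.562

2πR = 2π·35 = 219.911486
per-turn = √(219.911486² + 38²) = √(48361.0616 + 1444) = √49805.0616 = 223.170476
L = 1.5 × 223.170476 = 334.755715
V = π·0.75² × L = 1.767146 × 334.755715 = 591.562178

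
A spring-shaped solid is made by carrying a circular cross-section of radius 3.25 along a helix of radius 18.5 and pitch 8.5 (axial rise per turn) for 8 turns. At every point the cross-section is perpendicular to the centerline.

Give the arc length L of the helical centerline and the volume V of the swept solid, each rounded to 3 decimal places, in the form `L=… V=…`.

L=932.394 V=30939.710

2πR = 2π·18.5 = 116.238928
per-turn = √(116.238928² + 8.5²) = √(13511.4884 + 72.25) = √13583.7384 = 116.549296
L = 8 × 116.549296 = 932.394369
V = π·3.25² × L = 33.183072 × 932.394369 = 30939.709853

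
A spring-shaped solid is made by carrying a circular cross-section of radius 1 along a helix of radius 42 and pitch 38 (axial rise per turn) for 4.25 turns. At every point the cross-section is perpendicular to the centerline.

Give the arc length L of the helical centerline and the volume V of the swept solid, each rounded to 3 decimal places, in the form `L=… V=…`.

2πR = 2π·42 = 263.893783
per-turn = √(263.893783² + 38²) = √(69639.9287 + 1444) = √71083.9287 = 266.615695
L = 4.25 × 266.615695 = 1133.116702
V = π·1² × L = 3.141593 × 1133.116702 = 3559.791108

L=1133.117 V=3559.791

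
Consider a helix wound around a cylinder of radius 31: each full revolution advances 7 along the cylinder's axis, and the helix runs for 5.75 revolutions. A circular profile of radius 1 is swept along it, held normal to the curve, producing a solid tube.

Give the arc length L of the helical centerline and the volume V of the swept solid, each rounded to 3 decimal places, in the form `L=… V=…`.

L=1120.701 V=3520.785

2πR = 2π·31 = 194.778745
per-turn = √(194.778745² + 7²) = √(37938.7593 + 49) = √37987.7593 = 194.904488
L = 5.75 × 194.904488 = 1120.700804
V = π·1² × L = 3.141593 × 1120.700804 = 3520.785413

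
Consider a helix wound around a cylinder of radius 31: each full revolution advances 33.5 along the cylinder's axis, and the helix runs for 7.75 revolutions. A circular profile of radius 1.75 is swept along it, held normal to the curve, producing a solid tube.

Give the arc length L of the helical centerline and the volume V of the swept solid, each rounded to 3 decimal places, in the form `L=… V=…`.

L=1531.699 V=14736.672

2πR = 2π·31 = 194.778745
per-turn = √(194.778745² + 33.5²) = √(37938.7593 + 1122.25) = √39061.0093 = 197.638583
L = 7.75 × 197.638583 = 1531.699015
V = π·1.75² × L = 9.621128 × 1531.699015 = 14736.671516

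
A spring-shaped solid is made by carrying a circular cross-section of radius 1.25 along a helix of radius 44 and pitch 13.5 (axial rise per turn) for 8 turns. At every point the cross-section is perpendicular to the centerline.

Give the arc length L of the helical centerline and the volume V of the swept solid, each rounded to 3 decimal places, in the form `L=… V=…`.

2πR = 2π·44 = 276.460154
per-turn = √(276.460154² + 13.5²) = √(76430.2165 + 182.25) = √76612.4665 = 276.789571
L = 8 × 276.789571 = 2214.316566
V = π·1.25² × L = 4.908739 × 2214.316566 = 10869.501026

L=2214.317 V=10869.501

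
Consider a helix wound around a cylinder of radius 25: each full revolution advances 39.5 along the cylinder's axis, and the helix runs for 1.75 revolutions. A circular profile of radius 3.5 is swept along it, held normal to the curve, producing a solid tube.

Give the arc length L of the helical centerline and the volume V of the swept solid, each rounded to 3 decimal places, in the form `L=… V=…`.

2πR = 2π·25 = 157.079633
per-turn = √(157.079633² + 39.5²) = √(24674.0110 + 1560.25) = √26234.2610 = 161.969939
L = 1.75 × 161.969939 = 283.447393
V = π·3.5² × L = 38.484510 × 283.447393 = 10908.334013

L=283.447 V=10908.334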